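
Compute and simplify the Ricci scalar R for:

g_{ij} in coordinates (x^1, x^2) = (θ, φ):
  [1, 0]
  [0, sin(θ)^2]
Non-zero Christoffel symbols (Γ^k_{ij} = Γ^k_{ji}):
Γ^θ_{φ φ} = -sin(2*θ)/2
Γ^φ_{θ φ} = 1/tan(θ)
Ricci tensor (R_{ij} = R^k_{ikj}): R_{θθ} = 1, R_{θφ} = 0, R_{φφ} = sin(θ)^2
Inverse metric: g^{θθ} = 1, g^{φφ} = 1/sin(θ)^2
R = g^{ij} R_{ij} = (1)(1) + (1/sin(θ)^2)(sin(θ)^2) = 2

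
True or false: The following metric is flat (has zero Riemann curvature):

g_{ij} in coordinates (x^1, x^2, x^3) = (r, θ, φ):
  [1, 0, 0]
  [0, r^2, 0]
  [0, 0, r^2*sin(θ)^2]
Non-zero Christoffel symbols:
Γ^r_{θ θ} = -r
Γ^r_{φ φ} = -r*sin(θ)^2
Γ^θ_{r θ} = 1/r
Γ^θ_{φ φ} = -sin(2*θ)/2
Γ^φ_{r φ} = 1/r
Γ^φ_{θ φ} = 1/tan(θ)
Ricci tensor: R_{rr} = 0, R_{rθ} = 0, R_{rφ} = 0, R_{θθ} = 0, R_{θφ} = 0, R_{φφ} = 0
All R_{ij} vanish; in 3 dimensions the Riemann tensor is fully determined by the Ricci tensor, so R^i_{jkl} = 0: the metric is flat (curvilinear coordinates on flat space).
True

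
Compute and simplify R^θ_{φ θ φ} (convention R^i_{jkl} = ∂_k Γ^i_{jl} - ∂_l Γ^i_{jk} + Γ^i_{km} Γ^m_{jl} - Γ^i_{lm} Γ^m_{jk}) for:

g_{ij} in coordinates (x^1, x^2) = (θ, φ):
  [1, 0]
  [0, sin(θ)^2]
Non-zero Christoffel symbols (Γ^k_{ij} = Γ^k_{ji}):
Γ^θ_{φ φ} = -sin(2*θ)/2
Γ^φ_{θ φ} = 1/tan(θ)
R^θ_{φ θ φ} = ∂_θ Γ^θ_{φ φ} - ∂_φ Γ^θ_{φ θ} + Γ^θ_{θ m} Γ^m_{φ φ} - Γ^θ_{φ m} Γ^m_{φ θ}
  = (-cos(2*θ)) - (0) + (0) - (-cos(θ)^2) = sin(θ)^2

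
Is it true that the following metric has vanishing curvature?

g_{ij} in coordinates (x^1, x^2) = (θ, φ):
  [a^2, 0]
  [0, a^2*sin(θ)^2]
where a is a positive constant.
Non-zero Christoffel symbols:
Γ^θ_{φ φ} = -sin(2*θ)/2
Γ^φ_{θ φ} = 1/tan(θ)
Ricci tensor: R_{θθ} = 1, R_{θφ} = 0, R_{φφ} = sin(θ)^2
The Ricci tensor is non-zero, so the Riemann tensor is non-zero: not flat.
No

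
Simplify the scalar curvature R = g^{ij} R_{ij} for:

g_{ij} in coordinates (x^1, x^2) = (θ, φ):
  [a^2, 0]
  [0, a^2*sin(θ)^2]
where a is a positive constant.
Non-zero Christoffel symbols (Γ^k_{ij} = Γ^k_{ji}):
Γ^θ_{φ φ} = -sin(2*θ)/2
Γ^φ_{θ φ} = 1/tan(θ)
Ricci tensor (R_{ij} = R^k_{ikj}): R_{θθ} = 1, R_{θφ} = 0, R_{φφ} = sin(θ)^2
Inverse metric: g^{θθ} = 1/a^2, g^{φφ} = 1/(a^2*sin(θ)^2)
R = g^{ij} R_{ij} = (1/a^2)(1) + (1/(a^2*sin(θ)^2))(sin(θ)^2) = 2/a^2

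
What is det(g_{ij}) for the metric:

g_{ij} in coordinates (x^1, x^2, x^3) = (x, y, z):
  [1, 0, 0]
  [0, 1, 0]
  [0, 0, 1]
Diagonal metric: det(g) = g_{11}·g_{22}·g_{33}
= (1)·(1)·(1)
det(g) = 1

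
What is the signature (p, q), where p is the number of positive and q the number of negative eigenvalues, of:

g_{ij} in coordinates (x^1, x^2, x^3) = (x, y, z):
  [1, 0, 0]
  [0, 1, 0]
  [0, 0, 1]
The metric is diagonal, so its eigenvalues are the diagonal entries: 1, 1, 1 (at a generic point, where coordinate-dependent entries are positive).
3 positive, 0 negative.
(3, 0) - Riemannian (positive definite)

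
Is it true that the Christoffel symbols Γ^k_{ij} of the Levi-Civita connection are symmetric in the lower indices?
The Levi-Civita connection is torsion-free, which is exactly Γ^k_{ij} = Γ^k_{ji}.
Yes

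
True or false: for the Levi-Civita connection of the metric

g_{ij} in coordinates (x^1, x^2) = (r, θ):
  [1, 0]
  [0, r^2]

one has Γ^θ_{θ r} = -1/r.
Γ^θ_{θ r} = (1/2) g^{θθ} (∂_θ g_{θr} + ∂_r g_{θθ} - ∂_θ g_{θr}) = (1/2)(1/r^2)((0) + (2*r) - (0)) = 1/r
This differs from the proposed value -1/r.
False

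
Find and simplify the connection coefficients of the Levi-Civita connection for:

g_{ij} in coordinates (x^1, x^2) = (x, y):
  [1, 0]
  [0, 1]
Using Γ^k_{ij} = (1/2) g^{km} (∂_i g_{mj} + ∂_j g_{mi} - ∂_m g_{ij}); the metric is diagonal, so only the m = k term contributes.
Every metric component is constant, so all ∂_m g_{ij} = 0 and every Christoffel symbol vanishes.
All Christoffel symbols are zero.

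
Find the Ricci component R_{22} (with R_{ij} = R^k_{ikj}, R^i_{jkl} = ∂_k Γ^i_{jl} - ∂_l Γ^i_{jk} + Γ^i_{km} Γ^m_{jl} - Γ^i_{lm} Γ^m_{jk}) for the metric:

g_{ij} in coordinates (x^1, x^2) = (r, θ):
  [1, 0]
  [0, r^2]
Non-zero Christoffel symbols (Γ^k_{ij} = Γ^k_{ji}):
Γ^r_{θ θ} = -r
Γ^θ_{r θ} = 1/r
R^r_{θ r θ} = ∂_r Γ^r_{θ θ} - ∂_θ Γ^r_{θ r} + Γ^r_{r m} Γ^m_{θ θ} - Γ^r_{θ m} Γ^m_{θ r}
  = (-1) - (0) + (0) - (-1) = 0
R^θ_{θ θ θ} = 0 (a repeated index in an antisymmetric pair)
R_{θθ} = R^r_{θ r θ} + R^θ_{θ θ θ} = (0) + (0) = 0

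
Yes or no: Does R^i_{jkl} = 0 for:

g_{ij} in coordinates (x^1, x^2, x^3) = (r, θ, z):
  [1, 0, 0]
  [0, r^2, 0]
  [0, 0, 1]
Non-zero Christoffel symbols:
Γ^r_{θ θ} = -r
Γ^θ_{r θ} = 1/r
Ricci tensor: R_{rr} = 0, R_{rθ} = 0, R_{rz} = 0, R_{θθ} = 0, R_{θz} = 0, R_{zz} = 0
All R_{ij} vanish; in 3 dimensions the Riemann tensor is fully determined by the Ricci tensor, so R^i_{jkl} = 0: the metric is flat (curvilinear coordinates on flat space).
Yes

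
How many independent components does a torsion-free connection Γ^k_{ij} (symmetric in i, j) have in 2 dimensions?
Γ^k_{ij} has n choices for the upper index and n(n+1)/2 independent symmetric lower index pairs.
Total = 2 × 2×3/2 = 2 × 3 = 6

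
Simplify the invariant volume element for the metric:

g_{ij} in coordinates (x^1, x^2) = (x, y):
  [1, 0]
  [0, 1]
det(g) = 1
√|det(g)| = 1
Volume element: dV = 1 dx dy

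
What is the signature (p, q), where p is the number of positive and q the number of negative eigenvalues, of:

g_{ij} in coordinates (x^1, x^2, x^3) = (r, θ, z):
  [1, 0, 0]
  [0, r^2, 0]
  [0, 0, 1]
The metric is diagonal, so its eigenvalues are the diagonal entries: 1, r^2, 1 (at a generic point, where coordinate-dependent entries are positive).
3 positive, 0 negative.
(3, 0) - Riemannian (positive definite)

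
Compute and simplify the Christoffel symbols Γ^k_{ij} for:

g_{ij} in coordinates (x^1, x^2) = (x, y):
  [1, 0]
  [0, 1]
Using Γ^k_{ij} = (1/2) g^{km} (∂_i g_{mj} + ∂_j g_{mi} - ∂_m g_{ij}); the metric is diagonal, so only the m = k term contributes.
Every metric component is constant, so all ∂_m g_{ij} = 0 and every Christoffel symbol vanishes.
All Christoffel symbols are zero.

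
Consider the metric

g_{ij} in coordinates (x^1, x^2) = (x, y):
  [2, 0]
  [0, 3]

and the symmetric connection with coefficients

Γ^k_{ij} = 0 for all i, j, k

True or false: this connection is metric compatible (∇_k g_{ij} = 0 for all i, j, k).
Using ∇_k g_{ij} = ∂_k g_{ij} - Γ^m_{ki} g_{mj} - Γ^m_{kj} g_{im}:
e.g. ∇_y g_{xy} = (0) - (0) - (0) = 0
Every component ∇_k g_{ij} vanishes: the connection is metric compatible.
True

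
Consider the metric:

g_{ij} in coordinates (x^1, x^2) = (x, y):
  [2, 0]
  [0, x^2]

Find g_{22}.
With x^1 = x, x^2 = y, g_{22} = g_{yy} is the row-2, column-2 entry of the matrix.
g_{22} = x^2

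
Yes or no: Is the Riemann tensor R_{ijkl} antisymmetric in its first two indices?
R_{ijkl} = -R_{jikl} (follows from metric compatibility).
Yes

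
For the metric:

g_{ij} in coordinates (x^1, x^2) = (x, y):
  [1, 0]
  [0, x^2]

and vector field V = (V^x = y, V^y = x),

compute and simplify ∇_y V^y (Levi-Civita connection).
Non-zero Christoffel symbols:
Γ^x_{y y} = -x
Γ^y_{x y} = 1/x
∇_y V^y = ∂_y V^y + Γ^y_{y j} V^j
  = (0) + (1/x)(y) + (0)(x)
  = y/x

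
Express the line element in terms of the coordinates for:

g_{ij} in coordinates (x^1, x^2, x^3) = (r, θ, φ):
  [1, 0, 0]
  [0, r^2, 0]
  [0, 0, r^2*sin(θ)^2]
ds^2 = g_{ij} dx^i dx^j; only the non-zero components contribute.
ds^2 = dr^2 + r^2 dθ^2 + r^2*sin(θ)^2 dφ^2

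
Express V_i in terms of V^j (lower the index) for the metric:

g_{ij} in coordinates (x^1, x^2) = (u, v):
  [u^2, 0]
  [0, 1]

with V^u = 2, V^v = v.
V_i = g_{ij} V^j:
V_u = (u^2)(2) + (0)(v) = 2*u^2
V_v = (0)(2) + (1)(v) = v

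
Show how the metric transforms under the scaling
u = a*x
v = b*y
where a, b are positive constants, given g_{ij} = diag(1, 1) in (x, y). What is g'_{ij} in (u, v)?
Invert the transformation: x = u/a, y = v/b
g'_{ij} = (∂x^k/∂x'^i)(∂x^l/∂x'^j) g_{kl}; with g_{kl} = δ_{kl} this is Σ_k (∂x^k/∂x'^i)(∂x^k/∂x'^j).
Jacobian: ∂x/∂u = 1/a, ∂x/∂v = 0, ∂y/∂u = 0, ∂y/∂v = 1/b
g'_{uu} = (1/a)(1/a) + (0)(0) = 1/a^2
g'_{uv} = (1/a)(0) + (0)(1/b) = 0
g'_{vv} = (0)(0) + (1/b)(1/b) = 1/b^2
g'_{ij} = diag(1/a^2, 1/b^2)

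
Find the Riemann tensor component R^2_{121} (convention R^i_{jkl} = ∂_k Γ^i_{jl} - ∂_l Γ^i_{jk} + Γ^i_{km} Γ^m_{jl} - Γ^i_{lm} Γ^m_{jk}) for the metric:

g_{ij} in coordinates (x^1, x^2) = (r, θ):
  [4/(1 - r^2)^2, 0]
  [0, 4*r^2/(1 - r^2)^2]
Non-zero Christoffel symbols (Γ^k_{ij} = Γ^k_{ji}):
Γ^r_{r r} = 2*r/(1 - r^2)
Γ^r_{θ θ} = (r^3 + r)/(r^2 - 1)
Γ^θ_{r θ} = (-r^2 - 1)/(r^3 - r)
R^θ_{r θ r} = ∂_θ Γ^θ_{r r} - ∂_r Γ^θ_{r θ} + Γ^θ_{θ m} Γ^m_{r r} - Γ^θ_{r m} Γ^m_{r θ}
  = (0) - ((r^4 + 4*r^2 - 1)/(r^3 - r)^2) + (2*(r^2 + 1)/(r^2 - 1)^2) - ((r^2 + 1)^2/(r^3 - r)^2) = -4/(r^2 - 1)^2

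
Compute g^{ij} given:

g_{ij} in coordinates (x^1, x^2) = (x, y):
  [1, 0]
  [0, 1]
The metric is diagonal, so g^{ij} is diagonal with entries 1/g_{ii}: diag(1, 1).
g^{ij}:
  [1, 0]
  [0, 1]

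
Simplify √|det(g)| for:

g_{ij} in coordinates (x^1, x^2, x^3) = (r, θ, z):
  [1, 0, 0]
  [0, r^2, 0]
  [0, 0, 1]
det(g) = r^2
√|det(g)| = r
Volume element: dV = r dr dθ dz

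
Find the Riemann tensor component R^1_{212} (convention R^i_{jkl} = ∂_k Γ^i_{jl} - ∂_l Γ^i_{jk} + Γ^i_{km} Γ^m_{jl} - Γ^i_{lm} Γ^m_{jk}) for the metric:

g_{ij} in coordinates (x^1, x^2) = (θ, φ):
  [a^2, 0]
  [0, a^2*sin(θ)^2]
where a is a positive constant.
Non-zero Christoffel symbols (Γ^k_{ij} = Γ^k_{ji}):
Γ^θ_{φ φ} = -sin(2*θ)/2
Γ^φ_{θ φ} = 1/tan(θ)
R^θ_{φ θ φ} = ∂_θ Γ^θ_{φ φ} - ∂_φ Γ^θ_{φ θ} + Γ^θ_{θ m} Γ^m_{φ φ} - Γ^θ_{φ m} Γ^m_{φ θ}
  = (-cos(2*θ)) - (0) + (0) - (-cos(θ)^2) = sin(θ)^2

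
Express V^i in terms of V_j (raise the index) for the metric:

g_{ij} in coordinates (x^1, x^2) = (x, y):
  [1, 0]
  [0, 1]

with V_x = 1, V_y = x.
Inverse metric (diagonal): g^{xx} = 1, g^{yy} = 1
V^i = g^{ij} V_j:
V^x = (1)(1) + (0)(x) = 1
V^y = (0)(1) + (1)(x) = x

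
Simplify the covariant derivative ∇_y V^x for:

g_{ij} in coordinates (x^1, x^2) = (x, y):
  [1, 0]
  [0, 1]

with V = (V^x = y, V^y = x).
All Christoffel symbols are zero.
∇_y V^x = ∂_y V^x + Γ^x_{y j} V^j
  = (1) + (0)(y) + (0)(x)
  = 1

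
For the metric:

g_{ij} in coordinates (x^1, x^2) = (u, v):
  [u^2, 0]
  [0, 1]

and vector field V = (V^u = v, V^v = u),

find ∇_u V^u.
Non-zero Christoffel symbols:
Γ^u_{u u} = 1/u
∇_u V^u = ∂_u V^u + Γ^u_{u j} V^j
  = (0) + (1/u)(v) + (0)(u)
  = v/u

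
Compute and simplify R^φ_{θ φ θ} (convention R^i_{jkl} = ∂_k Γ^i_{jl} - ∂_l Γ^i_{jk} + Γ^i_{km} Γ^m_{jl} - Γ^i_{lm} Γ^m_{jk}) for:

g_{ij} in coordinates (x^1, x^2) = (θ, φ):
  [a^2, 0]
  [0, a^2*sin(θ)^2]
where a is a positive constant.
Non-zero Christoffel symbols (Γ^k_{ij} = Γ^k_{ji}):
Γ^θ_{φ φ} = -sin(2*θ)/2
Γ^φ_{θ φ} = 1/tan(θ)
R^φ_{θ φ θ} = ∂_φ Γ^φ_{θ θ} - ∂_θ Γ^φ_{θ φ} + Γ^φ_{φ m} Γ^m_{θ θ} - Γ^φ_{θ m} Γ^m_{θ φ}
  = (0) - (-1/sin(θ)^2) + (0) - (1/tan(θ)^2) = 1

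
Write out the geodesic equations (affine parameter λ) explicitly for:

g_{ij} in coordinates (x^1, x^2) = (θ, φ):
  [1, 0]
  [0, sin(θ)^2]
Geodesic equation: d^2x^k/dλ^2 + Γ^k_{ij} (dx^i/dλ)(dx^j/dλ) = 0.
Non-zero Christoffel symbols:
Γ^θ_{φ φ} = -sin(2*θ)/2
Γ^φ_{θ φ} = 1/tan(θ)
Substituting (the symmetric pair Γ^k_{ij}, Γ^k_{ji} combines into a factor 2):
d^2θ/dλ^2 - (sin(2*θ)/2) (dφ/dλ)^2 = 0
d^2φ/dλ^2 + (2/tan(θ)) (dθ/dλ)(dφ/dλ) = 0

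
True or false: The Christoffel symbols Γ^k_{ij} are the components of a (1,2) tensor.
Under a change of coordinates Γ picks up an inhomogeneous term ∂²x/∂x'∂x'; e.g. Γ = 0 in Cartesian coordinates but Γ^r_{θθ} = -r in polar coordinates on the same flat plane.
False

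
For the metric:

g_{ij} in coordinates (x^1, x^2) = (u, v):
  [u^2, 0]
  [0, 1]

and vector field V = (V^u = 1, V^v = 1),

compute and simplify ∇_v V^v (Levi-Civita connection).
Non-zero Christoffel symbols:
Γ^u_{u u} = 1/u
∇_v V^v = ∂_v V^v + Γ^v_{v j} V^j
  = (0) + (0)(1) + (0)(1)
  = 0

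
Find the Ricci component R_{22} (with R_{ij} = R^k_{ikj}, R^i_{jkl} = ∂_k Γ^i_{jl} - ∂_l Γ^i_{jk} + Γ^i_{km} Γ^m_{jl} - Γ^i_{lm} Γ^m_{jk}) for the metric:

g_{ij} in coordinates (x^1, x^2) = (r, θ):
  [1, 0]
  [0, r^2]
Non-zero Christoffel symbols (Γ^k_{ij} = Γ^k_{ji}):
Γ^r_{θ θ} = -r
Γ^θ_{r θ} = 1/r
R^r_{θ r θ} = ∂_r Γ^r_{θ θ} - ∂_θ Γ^r_{θ r} + Γ^r_{r m} Γ^m_{θ θ} - Γ^r_{θ m} Γ^m_{θ r}
  = (-1) - (0) + (0) - (-1) = 0
R^θ_{θ θ θ} = 0 (a repeated index in an antisymmetric pair)
R_{θθ} = R^r_{θ r θ} + R^θ_{θ θ θ} = (0) + (0) = 0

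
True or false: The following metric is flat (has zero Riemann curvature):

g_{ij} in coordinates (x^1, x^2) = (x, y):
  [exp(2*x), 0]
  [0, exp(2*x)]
Non-zero Christoffel symbols:
Γ^x_{x x} = 1
Γ^x_{y y} = -1
Γ^y_{x y} = 1
Ricci tensor: R_{xx} = 0, R_{xy} = 0, R_{yy} = 0
All R_{ij} vanish; in 2 dimensions the Riemann tensor is fully determined by the Ricci tensor, so R^i_{jkl} = 0: the metric is flat (curvilinear coordinates on flat space).
True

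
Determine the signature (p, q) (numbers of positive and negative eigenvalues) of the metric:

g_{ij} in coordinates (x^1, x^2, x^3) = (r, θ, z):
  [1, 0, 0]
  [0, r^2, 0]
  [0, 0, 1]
The metric is diagonal, so its eigenvalues are the diagonal entries: 1, r^2, 1 (at a generic point, where coordinate-dependent entries are positive).
3 positive, 0 negative.
(3, 0) - Riemannian (positive definite)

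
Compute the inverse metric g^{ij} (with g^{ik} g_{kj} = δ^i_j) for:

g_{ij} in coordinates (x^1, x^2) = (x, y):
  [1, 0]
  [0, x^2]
The metric is diagonal, so g^{ij} is diagonal with entries 1/g_{ii}: diag(1, 1/(x^2)).
g^{ij}:
  [1, 0]
  [0, 1/x^2]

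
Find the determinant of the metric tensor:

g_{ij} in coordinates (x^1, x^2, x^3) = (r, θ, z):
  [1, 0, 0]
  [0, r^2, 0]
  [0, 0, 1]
Diagonal metric: det(g) = g_{11}·g_{22}·g_{33}
= (1)·(r^2)·(1)
det(g) = r^2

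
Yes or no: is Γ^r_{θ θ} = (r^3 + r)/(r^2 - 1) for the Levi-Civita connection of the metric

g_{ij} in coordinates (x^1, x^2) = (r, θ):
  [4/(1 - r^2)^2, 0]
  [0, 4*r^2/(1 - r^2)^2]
Γ^r_{θ θ} = (1/2) g^{rr} (∂_θ g_{rθ} + ∂_θ g_{rθ} - ∂_r g_{θθ}) = (1/2)((1 - r^2)^2/4)((0) + (0) - (-8*(r^3 + r)/(r^2 - 1)^3)) = (r^3 + r)/(r^2 - 1)
This equals the proposed value (r^3 + r)/(r^2 - 1).
Yes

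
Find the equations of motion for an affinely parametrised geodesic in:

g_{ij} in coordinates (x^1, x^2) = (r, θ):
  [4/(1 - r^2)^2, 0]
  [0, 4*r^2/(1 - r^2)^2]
Geodesic equation: d^2x^k/dλ^2 + Γ^k_{ij} (dx^i/dλ)(dx^j/dλ) = 0.
Non-zero Christoffel symbols:
Γ^r_{r r} = 2*r/(1 - r^2)
Γ^r_{θ θ} = (r^3 + r)/(r^2 - 1)
Γ^θ_{r θ} = (-r^2 - 1)/(r^3 - r)
Substituting (the symmetric pair Γ^k_{ij}, Γ^k_{ji} combines into a factor 2):
d^2r/dλ^2 + (2*r/(1 - r^2)) (dr/dλ)^2 + ((r^3 + r)/(r^2 - 1)) (dθ/dλ)^2 = 0
d^2θ/dλ^2 + ((-2*r^2 - 2)/(r^3 - r)) (dr/dλ)(dθ/dλ) = 0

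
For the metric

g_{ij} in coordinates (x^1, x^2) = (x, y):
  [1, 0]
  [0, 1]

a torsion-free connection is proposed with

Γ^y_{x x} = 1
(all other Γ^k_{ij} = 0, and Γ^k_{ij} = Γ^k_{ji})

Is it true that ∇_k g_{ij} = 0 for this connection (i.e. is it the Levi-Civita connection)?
Using ∇_k g_{ij} = ∂_k g_{ij} - Γ^m_{ki} g_{mj} - Γ^m_{kj} g_{im}:
∇_x g_{xy} = (0) - (1) - (0) = -1 ≠ 0
So the connection is not metric compatible (it is not the Levi-Civita connection).
No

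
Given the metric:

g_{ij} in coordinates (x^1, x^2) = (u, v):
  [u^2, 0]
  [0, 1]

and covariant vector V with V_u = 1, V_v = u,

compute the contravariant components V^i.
Inverse metric (diagonal): g^{uu} = 1/u^2, g^{vv} = 1
V^i = g^{ij} V_j:
V^u = (1/u^2)(1) + (0)(u) = 1/u^2
V^v = (0)(1) + (1)(u) = u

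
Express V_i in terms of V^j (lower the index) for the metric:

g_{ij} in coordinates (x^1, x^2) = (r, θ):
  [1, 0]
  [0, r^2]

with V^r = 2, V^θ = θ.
V_i = g_{ij} V^j:
V_r = (1)(2) + (0)(θ) = 2
V_θ = (0)(2) + (r^2)(θ) = r^2*θ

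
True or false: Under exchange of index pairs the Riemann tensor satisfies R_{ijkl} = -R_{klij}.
The pair-exchange symmetry has a plus sign: R_{ijkl} = +R_{klij}.
False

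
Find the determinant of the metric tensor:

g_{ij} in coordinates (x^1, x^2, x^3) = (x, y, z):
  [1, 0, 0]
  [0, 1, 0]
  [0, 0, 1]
Diagonal metric: det(g) = g_{11}·g_{22}·g_{33}
= (1)·(1)·(1)
det(g) = 1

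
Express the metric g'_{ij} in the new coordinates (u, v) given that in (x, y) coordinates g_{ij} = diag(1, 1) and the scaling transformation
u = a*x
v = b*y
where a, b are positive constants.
Invert the transformation: x = u/a, y = v/b
g'_{ij} = (∂x^k/∂x'^i)(∂x^l/∂x'^j) g_{kl}; with g_{kl} = δ_{kl} this is Σ_k (∂x^k/∂x'^i)(∂x^k/∂x'^j).
Jacobian: ∂x/∂u = 1/a, ∂x/∂v = 0, ∂y/∂u = 0, ∂y/∂v = 1/b
g'_{uu} = (1/a)(1/a) + (0)(0) = 1/a^2
g'_{uv} = (1/a)(0) + (0)(1/b) = 0
g'_{vv} = (0)(0) + (1/b)(1/b) = 1/b^2
g'_{ij} = diag(1/a^2, 1/b^2)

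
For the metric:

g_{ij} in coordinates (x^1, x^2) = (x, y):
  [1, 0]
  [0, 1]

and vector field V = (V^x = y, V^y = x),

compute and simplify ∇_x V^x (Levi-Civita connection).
All Christoffel symbols are zero.
∇_x V^x = ∂_x V^x + Γ^x_{x j} V^j
  = (0) + (0)(y) + (0)(x)
  = 0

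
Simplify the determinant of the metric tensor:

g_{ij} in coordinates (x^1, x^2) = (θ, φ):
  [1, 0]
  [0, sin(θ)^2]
For a 2×2 metric: det(g) = g_{11}·g_{22} - g_{12}·g_{21}
= (1)·(sin(θ)^2) - (0)·(0)
= sin(θ)^2 - 0
det(g) = sin(θ)^2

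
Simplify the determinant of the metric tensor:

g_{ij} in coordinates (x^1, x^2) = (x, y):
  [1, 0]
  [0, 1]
For a 2×2 metric: det(g) = g_{11}·g_{22} - g_{12}·g_{21}
= (1)·(1) - (0)·(0)
= 1 - 0
det(g) = 1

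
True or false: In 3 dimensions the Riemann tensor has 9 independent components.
n^2(n^2-1)/12 = 9·8/12 = 6 independent components for n = 3.
False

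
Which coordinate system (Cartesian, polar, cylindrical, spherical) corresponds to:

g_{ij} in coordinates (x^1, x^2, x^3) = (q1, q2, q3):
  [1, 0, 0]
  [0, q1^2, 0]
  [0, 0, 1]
The line element ds^2 = dq1^2 + q1^2 dq2^2 + dq3^2 is dr^2 + r^2 dθ^2 + dz^2 with q1 = r, q2 = θ, q3 = z.
cylindrical coordinates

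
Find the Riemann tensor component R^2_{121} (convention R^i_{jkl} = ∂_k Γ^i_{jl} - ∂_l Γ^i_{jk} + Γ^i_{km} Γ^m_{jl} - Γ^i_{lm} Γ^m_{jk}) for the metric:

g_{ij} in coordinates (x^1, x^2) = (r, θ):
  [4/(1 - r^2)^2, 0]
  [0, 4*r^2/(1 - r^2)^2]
Non-zero Christoffel symbols (Γ^k_{ij} = Γ^k_{ji}):
Γ^r_{r r} = 2*r/(1 - r^2)
Γ^r_{θ θ} = (r^3 + r)/(r^2 - 1)
Γ^θ_{r θ} = (-r^2 - 1)/(r^3 - r)
R^θ_{r θ r} = ∂_θ Γ^θ_{r r} - ∂_r Γ^θ_{r θ} + Γ^θ_{θ m} Γ^m_{r r} - Γ^θ_{r m} Γ^m_{r θ}
  = (0) - ((r^4 + 4*r^2 - 1)/(r^3 - r)^2) + (2*(r^2 + 1)/(r^2 - 1)^2) - ((r^2 + 1)^2/(r^3 - r)^2) = -4/(r^2 - 1)^2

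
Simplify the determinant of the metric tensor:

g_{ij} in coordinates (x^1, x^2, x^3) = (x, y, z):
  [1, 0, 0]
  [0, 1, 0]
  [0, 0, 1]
Diagonal metric: det(g) = g_{11}·g_{22}·g_{33}
= (1)·(1)·(1)
det(g) = 1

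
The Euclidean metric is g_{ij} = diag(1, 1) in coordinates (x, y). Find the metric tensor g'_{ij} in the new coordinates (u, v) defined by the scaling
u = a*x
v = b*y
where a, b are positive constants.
Invert the transformation: x = u/a, y = v/b
g'_{ij} = (∂x^k/∂x'^i)(∂x^l/∂x'^j) g_{kl}; with g_{kl} = δ_{kl} this is Σ_k (∂x^k/∂x'^i)(∂x^k/∂x'^j).
Jacobian: ∂x/∂u = 1/a, ∂x/∂v = 0, ∂y/∂u = 0, ∂y/∂v = 1/b
g'_{uu} = (1/a)(1/a) + (0)(0) = 1/a^2
g'_{uv} = (1/a)(0) + (0)(1/b) = 0
g'_{vv} = (0)(0) + (1/b)(1/b) = 1/b^2
g'_{ij} = diag(1/a^2, 1/b^2)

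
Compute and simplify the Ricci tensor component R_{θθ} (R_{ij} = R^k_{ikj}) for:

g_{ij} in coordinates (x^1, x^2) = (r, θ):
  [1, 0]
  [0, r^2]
Non-zero Christoffel symbols (Γ^k_{ij} = Γ^k_{ji}):
Γ^r_{θ θ} = -r
Γ^θ_{r θ} = 1/r
R^r_{θ r θ} = ∂_r Γ^r_{θ θ} - ∂_θ Γ^r_{θ r} + Γ^r_{r m} Γ^m_{θ θ} - Γ^r_{θ m} Γ^m_{θ r}
  = (-1) - (0) + (0) - (-1) = 0
R^θ_{θ θ θ} = 0 (a repeated index in an antisymmetric pair)
R_{θθ} = R^r_{θ r θ} + R^θ_{θ θ θ} = (0) + (0) = 0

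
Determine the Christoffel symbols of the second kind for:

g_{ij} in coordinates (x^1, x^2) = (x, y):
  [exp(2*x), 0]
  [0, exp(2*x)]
Using Γ^k_{ij} = (1/2) g^{km} (∂_i g_{mj} + ∂_j g_{mi} - ∂_m g_{ij}); the metric is diagonal, so only the m = k term contributes.
Non-zero symbols (using the symmetry Γ^k_{ij} = Γ^k_{ji}):
Γ^x_{x x} = (1/2) g^{xx} (∂_x g_{xx} + ∂_x g_{xx} - ∂_x g_{xx}) = (1/2)(exp(-2*x))((2*exp(2*x)) + (2*exp(2*x)) - (2*exp(2*x))) = 1
Γ^x_{y y} = (1/2) g^{xx} (∂_y g_{xy} + ∂_y g_{xy} - ∂_x g_{yy}) = (1/2)(exp(-2*x))((0) + (0) - (2*exp(2*x))) = -1
Γ^y_{x y} = (1/2) g^{yy} (∂_x g_{yy} + ∂_y g_{yx} - ∂_y g_{xy}) = (1/2)(exp(-2*x))((2*exp(2*x)) + (0) - (0)) = 1
All other Christoffel symbols are zero.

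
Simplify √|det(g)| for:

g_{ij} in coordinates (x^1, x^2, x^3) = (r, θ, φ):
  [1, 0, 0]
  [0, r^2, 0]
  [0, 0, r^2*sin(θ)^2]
det(g) = r^4*sin(θ)^2
√|det(g)| = r^2*sin(θ) (taking 0 < θ < π so that |sin(θ)| = sin(θ))
Volume element: dV = r^2*sin(θ) dr dθ dφ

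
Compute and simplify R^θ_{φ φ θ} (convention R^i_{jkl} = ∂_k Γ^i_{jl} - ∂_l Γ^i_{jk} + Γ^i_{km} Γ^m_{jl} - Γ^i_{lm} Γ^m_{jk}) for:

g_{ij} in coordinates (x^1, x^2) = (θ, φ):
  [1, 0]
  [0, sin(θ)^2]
Non-zero Christoffel symbols (Γ^k_{ij} = Γ^k_{ji}):
Γ^θ_{φ φ} = -sin(2*θ)/2
Γ^φ_{θ φ} = 1/tan(θ)
R^θ_{φ φ θ} = ∂_φ Γ^θ_{φ θ} - ∂_θ Γ^θ_{φ φ} + Γ^θ_{φ m} Γ^m_{φ θ} - Γ^θ_{θ m} Γ^m_{φ φ}
  = (0) - (-cos(2*θ)) + (-cos(θ)^2) - (0) = -sin(θ)^2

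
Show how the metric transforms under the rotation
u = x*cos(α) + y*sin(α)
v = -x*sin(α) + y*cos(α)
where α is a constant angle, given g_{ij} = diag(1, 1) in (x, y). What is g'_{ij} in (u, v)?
Invert the transformation: x = u*cos(α) - v*sin(α), y = u*sin(α) + v*cos(α)
g'_{ij} = (∂x^k/∂x'^i)(∂x^l/∂x'^j) g_{kl}; with g_{kl} = δ_{kl} this is Σ_k (∂x^k/∂x'^i)(∂x^k/∂x'^j).
Jacobian: ∂x/∂u = cos(α), ∂x/∂v = -sin(α), ∂y/∂u = sin(α), ∂y/∂v = cos(α)
g'_{uu} = (cos(α))(cos(α)) + (sin(α))(sin(α)) = 1
g'_{uv} = (cos(α))(-sin(α)) + (sin(α))(cos(α)) = 0
g'_{vv} = (-sin(α))(-sin(α)) + (cos(α))(cos(α)) = 1
g'_{ij} = diag(1, 1)
The Euclidean metric is invariant under rotations.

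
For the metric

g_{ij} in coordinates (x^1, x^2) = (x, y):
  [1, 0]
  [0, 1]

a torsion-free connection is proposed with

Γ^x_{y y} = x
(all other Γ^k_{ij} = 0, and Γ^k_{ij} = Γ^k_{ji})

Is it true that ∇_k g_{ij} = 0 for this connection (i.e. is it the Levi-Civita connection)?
Using ∇_k g_{ij} = ∂_k g_{ij} - Γ^m_{ki} g_{mj} - Γ^m_{kj} g_{im}:
∇_y g_{xy} = (0) - (0) - (x) = -x ≠ 0
So the connection is not metric compatible (it is not the Levi-Civita connection).
No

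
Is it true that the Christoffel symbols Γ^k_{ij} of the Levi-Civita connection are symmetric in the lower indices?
The Levi-Civita connection is torsion-free, which is exactly Γ^k_{ij} = Γ^k_{ji}.
Yes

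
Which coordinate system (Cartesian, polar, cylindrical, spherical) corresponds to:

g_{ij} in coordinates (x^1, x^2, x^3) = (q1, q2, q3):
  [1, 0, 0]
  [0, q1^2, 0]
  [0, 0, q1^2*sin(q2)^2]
The line element ds^2 = dq1^2 + q1^2 dq2^2 + q1^2 sin(q2)^2 dq3^2 is dr^2 + r^2 dθ^2 + r^2 sin(θ)^2 dφ^2 with q1 = r, q2 = θ, q3 = φ.
spherical coordinates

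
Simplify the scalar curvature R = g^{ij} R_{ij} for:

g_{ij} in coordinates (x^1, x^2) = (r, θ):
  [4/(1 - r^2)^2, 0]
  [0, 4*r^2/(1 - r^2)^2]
Non-zero Christoffel symbols (Γ^k_{ij} = Γ^k_{ji}):
Γ^r_{r r} = 2*r/(1 - r^2)
Γ^r_{θ θ} = (r^3 + r)/(r^2 - 1)
Γ^θ_{r θ} = (-r^2 - 1)/(r^3 - r)
Ricci tensor (R_{ij} = R^k_{ikj}): R_{rr} = -4/(r^2 - 1)^2, R_{rθ} = 0, R_{θθ} = -4*r^2/(r^2 - 1)^2
Inverse metric: g^{rr} = (1 - r^2)^2/4, g^{θθ} = (1 - r^2)^2/(4*r^2)
R = g^{ij} R_{ij} = ((1 - r^2)^2/4)(-4/(r^2 - 1)^2) + ((1 - r^2)^2/(4*r^2))(-4*r^2/(r^2 - 1)^2) = -2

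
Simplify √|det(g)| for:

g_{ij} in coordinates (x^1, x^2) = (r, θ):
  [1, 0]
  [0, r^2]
det(g) = r^2
√|det(g)| = r
Volume element: dV = r dr dθ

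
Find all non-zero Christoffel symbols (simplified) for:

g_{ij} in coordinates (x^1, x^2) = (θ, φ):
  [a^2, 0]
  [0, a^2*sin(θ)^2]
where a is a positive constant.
Using Γ^k_{ij} = (1/2) g^{km} (∂_i g_{mj} + ∂_j g_{mi} - ∂_m g_{ij}); the metric is diagonal, so only the m = k term contributes.
Non-zero symbols (using the symmetry Γ^k_{ij} = Γ^k_{ji}):
Γ^θ_{φ φ} = (1/2) g^{θθ} (∂_φ g_{θφ} + ∂_φ g_{θφ} - ∂_θ g_{φφ}) = (1/2)(1/a^2)((0) + (0) - (a^2*sin(2*θ))) = -sin(2*θ)/2
Γ^φ_{θ φ} = (1/2) g^{φφ} (∂_θ g_{φφ} + ∂_φ g_{φθ} - ∂_φ g_{θφ}) = (1/2)(1/(a^2*sin(θ)^2))((a^2*sin(2*θ)) + (0) - (0)) = 1/tan(θ)
All other Christoffel symbols are zero.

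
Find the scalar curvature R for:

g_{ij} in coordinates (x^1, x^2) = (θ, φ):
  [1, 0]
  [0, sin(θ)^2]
Non-zero Christoffel symbols (Γ^k_{ij} = Γ^k_{ji}):
Γ^θ_{φ φ} = -sin(2*θ)/2
Γ^φ_{θ φ} = 1/tan(θ)
Ricci tensor (R_{ij} = R^k_{ikj}): R_{θθ} = 1, R_{θφ} = 0, R_{φφ} = sin(θ)^2
Inverse metric: g^{θθ} = 1, g^{φφ} = 1/sin(θ)^2
R = g^{ij} R_{ij} = (1)(1) + (1/sin(θ)^2)(sin(θ)^2) = 2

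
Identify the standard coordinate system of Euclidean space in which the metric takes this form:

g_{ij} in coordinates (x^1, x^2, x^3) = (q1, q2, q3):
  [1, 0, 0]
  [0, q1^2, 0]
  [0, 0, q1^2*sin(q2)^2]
The line element ds^2 = dq1^2 + q1^2 dq2^2 + q1^2 sin(q2)^2 dq3^2 is dr^2 + r^2 dθ^2 + r^2 sin(θ)^2 dφ^2 with q1 = r, q2 = θ, q3 = φ.
spherical coordinates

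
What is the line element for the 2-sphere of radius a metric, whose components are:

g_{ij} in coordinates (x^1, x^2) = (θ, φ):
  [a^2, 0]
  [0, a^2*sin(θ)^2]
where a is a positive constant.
ds^2 = g_{ij} dx^i dx^j; only the non-zero components contribute.
ds^2 = a^2 dθ^2 + a^2*sin(θ)^2 dφ^2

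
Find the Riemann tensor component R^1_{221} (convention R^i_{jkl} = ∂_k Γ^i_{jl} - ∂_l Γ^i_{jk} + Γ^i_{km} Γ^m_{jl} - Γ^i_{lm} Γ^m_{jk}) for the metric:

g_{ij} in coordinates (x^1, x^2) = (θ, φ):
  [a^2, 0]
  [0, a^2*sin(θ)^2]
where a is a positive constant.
Non-zero Christoffel symbols (Γ^k_{ij} = Γ^k_{ji}):
Γ^θ_{φ φ} = -sin(2*θ)/2
Γ^φ_{θ φ} = 1/tan(θ)
R^θ_{φ φ θ} = ∂_φ Γ^θ_{φ θ} - ∂_θ Γ^θ_{φ φ} + Γ^θ_{φ m} Γ^m_{φ θ} - Γ^θ_{θ m} Γ^m_{φ φ}
  = (0) - (-cos(2*θ)) + (-cos(θ)^2) - (0) = -sin(θ)^2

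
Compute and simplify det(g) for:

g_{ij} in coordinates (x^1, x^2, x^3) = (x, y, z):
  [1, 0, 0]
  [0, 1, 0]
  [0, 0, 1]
Diagonal metric: det(g) = g_{11}·g_{22}·g_{33}
= (1)·(1)·(1)
det(g) = 1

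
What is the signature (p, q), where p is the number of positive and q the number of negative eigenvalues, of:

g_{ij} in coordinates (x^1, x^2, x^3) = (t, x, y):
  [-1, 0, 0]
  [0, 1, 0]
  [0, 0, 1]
The metric is diagonal, so its eigenvalues are the diagonal entries: -1, 1, 1 (at a generic point, where coordinate-dependent entries are positive).
2 positive, 1 negative.
(2, 1) - Lorentzian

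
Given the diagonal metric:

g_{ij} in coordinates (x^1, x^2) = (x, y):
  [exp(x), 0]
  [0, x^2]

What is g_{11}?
With x^1 = x, x^2 = y, g_{11} = g_{xx} is the row-1, column-1 entry of the matrix.
g_{11} = exp(x)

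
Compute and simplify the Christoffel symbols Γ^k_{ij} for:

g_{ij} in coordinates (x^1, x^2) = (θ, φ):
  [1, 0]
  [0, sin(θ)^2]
Using Γ^k_{ij} = (1/2) g^{km} (∂_i g_{mj} + ∂_j g_{mi} - ∂_m g_{ij}); the metric is diagonal, so only the m = k term contributes.
Non-zero symbols (using the symmetry Γ^k_{ij} = Γ^k_{ji}):
Γ^θ_{φ φ} = (1/2) g^{θθ} (∂_φ g_{θφ} + ∂_φ g_{θφ} - ∂_θ g_{φφ}) = (1/2)(1)((0) + (0) - (sin(2*θ))) = -sin(2*θ)/2
Γ^φ_{θ φ} = (1/2) g^{φφ} (∂_θ g_{φφ} + ∂_φ g_{φθ} - ∂_φ g_{θφ}) = (1/2)(1/sin(θ)^2)((sin(2*θ)) + (0) - (0)) = 1/tan(θ)
All other Christoffel symbols are zero.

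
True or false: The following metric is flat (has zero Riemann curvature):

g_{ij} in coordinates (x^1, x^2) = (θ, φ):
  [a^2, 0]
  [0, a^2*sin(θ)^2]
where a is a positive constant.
Non-zero Christoffel symbols:
Γ^θ_{φ φ} = -sin(2*θ)/2
Γ^φ_{θ φ} = 1/tan(θ)
Ricci tensor: R_{θθ} = 1, R_{θφ} = 0, R_{φφ} = sin(θ)^2
The Ricci tensor is non-zero, so the Riemann tensor is non-zero: not flat.
False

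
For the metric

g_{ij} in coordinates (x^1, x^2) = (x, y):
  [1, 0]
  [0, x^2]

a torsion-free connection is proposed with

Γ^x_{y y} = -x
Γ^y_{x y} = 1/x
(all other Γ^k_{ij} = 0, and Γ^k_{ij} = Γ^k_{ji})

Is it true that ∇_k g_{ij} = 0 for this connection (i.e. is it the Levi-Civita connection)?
Using ∇_k g_{ij} = ∂_k g_{ij} - Γ^m_{ki} g_{mj} - Γ^m_{kj} g_{im}:
e.g. ∇_x g_{yy} = (2*x) - (x) - (x) = 0
Every component ∇_k g_{ij} vanishes: the connection is metric compatible.
Yes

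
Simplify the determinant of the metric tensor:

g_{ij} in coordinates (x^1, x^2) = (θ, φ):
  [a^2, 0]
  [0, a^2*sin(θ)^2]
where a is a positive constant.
For a 2×2 metric: det(g) = g_{11}·g_{22} - g_{12}·g_{21}
= (a^2)·(a^2*sin(θ)^2) - (0)·(0)
= a^4*sin(θ)^2 - 0
det(g) = a^4*sin(θ)^2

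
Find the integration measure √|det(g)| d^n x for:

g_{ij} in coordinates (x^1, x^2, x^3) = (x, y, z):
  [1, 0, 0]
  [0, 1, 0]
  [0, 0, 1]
det(g) = 1
√|det(g)| = 1
Volume element: dV = 1 dx dy dz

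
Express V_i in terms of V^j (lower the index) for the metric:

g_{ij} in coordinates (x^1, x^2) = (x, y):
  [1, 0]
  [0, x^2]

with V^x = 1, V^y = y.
V_i = g_{ij} V^j:
V_x = (1)(1) + (0)(y) = 1
V_y = (0)(1) + (x^2)(y) = x^2*y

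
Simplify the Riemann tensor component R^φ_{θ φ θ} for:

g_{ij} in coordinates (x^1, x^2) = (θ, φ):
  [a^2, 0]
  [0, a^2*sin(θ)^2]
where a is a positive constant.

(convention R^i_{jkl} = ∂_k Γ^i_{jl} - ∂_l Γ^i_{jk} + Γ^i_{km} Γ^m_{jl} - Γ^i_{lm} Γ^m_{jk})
Non-zero Christoffel symbols (Γ^k_{ij} = Γ^k_{ji}):
Γ^θ_{φ φ} = -sin(2*θ)/2
Γ^φ_{θ φ} = 1/tan(θ)
R^φ_{θ φ θ} = ∂_φ Γ^φ_{θ θ} - ∂_θ Γ^φ_{θ φ} + Γ^φ_{φ m} Γ^m_{θ θ} - Γ^φ_{θ m} Γ^m_{θ φ}
  = (0) - (-1/sin(θ)^2) + (0) - (1/tan(θ)^2) = 1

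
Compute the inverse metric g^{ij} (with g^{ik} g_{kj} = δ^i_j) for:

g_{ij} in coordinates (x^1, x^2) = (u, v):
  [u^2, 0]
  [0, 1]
The metric is diagonal, so g^{ij} is diagonal with entries 1/g_{ii}: diag(1/(u^2), 1).
g^{ij}:
  [1/u^2, 0]
  [0, 1]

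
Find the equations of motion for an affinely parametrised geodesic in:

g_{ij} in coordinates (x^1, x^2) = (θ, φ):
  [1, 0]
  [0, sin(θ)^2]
Geodesic equation: d^2x^k/dλ^2 + Γ^k_{ij} (dx^i/dλ)(dx^j/dλ) = 0.
Non-zero Christoffel symbols:
Γ^θ_{φ φ} = -sin(2*θ)/2
Γ^φ_{θ φ} = 1/tan(θ)
Substituting (the symmetric pair Γ^k_{ij}, Γ^k_{ji} combines into a factor 2):
d^2θ/dλ^2 - (sin(2*θ)/2) (dφ/dλ)^2 = 0
d^2φ/dλ^2 + (2/tan(θ)) (dθ/dλ)(dφ/dλ) = 0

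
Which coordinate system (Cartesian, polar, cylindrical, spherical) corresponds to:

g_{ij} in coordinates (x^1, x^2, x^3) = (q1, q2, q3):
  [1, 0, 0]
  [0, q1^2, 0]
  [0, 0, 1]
The line element ds^2 = dq1^2 + q1^2 dq2^2 + dq3^2 is dr^2 + r^2 dθ^2 + dz^2 with q1 = r, q2 = θ, q3 = z.
cylindrical coordinates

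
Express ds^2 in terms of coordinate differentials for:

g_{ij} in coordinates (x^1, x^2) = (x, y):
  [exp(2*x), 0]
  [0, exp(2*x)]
ds^2 = g_{ij} dx^i dx^j; only the non-zero components contribute.
ds^2 = exp(2*x) dx^2 + exp(2*x) dy^2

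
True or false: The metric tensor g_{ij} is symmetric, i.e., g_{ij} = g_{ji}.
By definition the metric is a symmetric bilinear form, g_{ij} = g_{ji}.
True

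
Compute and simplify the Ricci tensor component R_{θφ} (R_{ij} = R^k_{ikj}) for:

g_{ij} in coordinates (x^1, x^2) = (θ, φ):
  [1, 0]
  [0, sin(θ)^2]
Non-zero Christoffel symbols (Γ^k_{ij} = Γ^k_{ji}):
Γ^θ_{φ φ} = -sin(2*θ)/2
Γ^φ_{θ φ} = 1/tan(θ)
R^θ_{θ θ φ} = 0 (a repeated index in an antisymmetric pair)
R^φ_{θ φ φ} = 0 (a repeated index in an antisymmetric pair)
R_{θφ} = R^θ_{θ θ φ} + R^φ_{θ φ φ} = (0) + (0) = 0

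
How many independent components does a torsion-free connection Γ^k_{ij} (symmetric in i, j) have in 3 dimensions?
Γ^k_{ij} has n choices for the upper index and n(n+1)/2 independent symmetric lower index pairs.
Total = 3 × 3×4/2 = 3 × 6 = 18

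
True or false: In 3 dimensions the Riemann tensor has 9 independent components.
n^2(n^2-1)/12 = 9·8/12 = 6 independent components for n = 3.
False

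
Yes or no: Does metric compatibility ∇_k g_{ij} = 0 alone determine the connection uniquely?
One also needs vanishing torsion; metric compatibility plus torsion-freeness singles out the Levi-Civita connection.
No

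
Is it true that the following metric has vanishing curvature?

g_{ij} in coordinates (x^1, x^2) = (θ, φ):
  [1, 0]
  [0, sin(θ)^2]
Non-zero Christoffel symbols:
Γ^θ_{φ φ} = -sin(2*θ)/2
Γ^φ_{θ φ} = 1/tan(θ)
Ricci tensor: R_{θθ} = 1, R_{θφ} = 0, R_{φφ} = sin(θ)^2
The Ricci tensor is non-zero, so the Riemann tensor is non-zero: not flat.
No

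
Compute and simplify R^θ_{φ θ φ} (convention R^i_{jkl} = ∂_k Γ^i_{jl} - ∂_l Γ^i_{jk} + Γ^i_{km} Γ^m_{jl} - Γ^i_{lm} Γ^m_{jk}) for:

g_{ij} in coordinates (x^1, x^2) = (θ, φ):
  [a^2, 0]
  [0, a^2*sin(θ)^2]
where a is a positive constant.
Non-zero Christoffel symbols (Γ^k_{ij} = Γ^k_{ji}):
Γ^θ_{φ φ} = -sin(2*θ)/2
Γ^φ_{θ φ} = 1/tan(θ)
R^θ_{φ θ φ} = ∂_θ Γ^θ_{φ φ} - ∂_φ Γ^θ_{φ θ} + Γ^θ_{θ m} Γ^m_{φ φ} - Γ^θ_{φ m} Γ^m_{φ θ}
  = (-cos(2*θ)) - (0) + (0) - (-cos(θ)^2) = sin(θ)^2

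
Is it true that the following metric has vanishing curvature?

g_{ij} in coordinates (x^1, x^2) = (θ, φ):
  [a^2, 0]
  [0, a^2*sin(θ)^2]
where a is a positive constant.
Non-zero Christoffel symbols:
Γ^θ_{φ φ} = -sin(2*θ)/2
Γ^φ_{θ φ} = 1/tan(θ)
Ricci tensor: R_{θθ} = 1, R_{θφ} = 0, R_{φφ} = sin(θ)^2
The Ricci tensor is non-zero, so the Riemann tensor is non-zero: not flat.
No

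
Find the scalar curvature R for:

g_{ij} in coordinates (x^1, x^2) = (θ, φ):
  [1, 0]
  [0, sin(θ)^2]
Non-zero Christoffel symbols (Γ^k_{ij} = Γ^k_{ji}):
Γ^θ_{φ φ} = -sin(2*θ)/2
Γ^φ_{θ φ} = 1/tan(θ)
Ricci tensor (R_{ij} = R^k_{ikj}): R_{θθ} = 1, R_{θφ} = 0, R_{φφ} = sin(θ)^2
Inverse metric: g^{θθ} = 1, g^{φφ} = 1/sin(θ)^2
R = g^{ij} R_{ij} = (1)(1) + (1/sin(θ)^2)(sin(θ)^2) = 2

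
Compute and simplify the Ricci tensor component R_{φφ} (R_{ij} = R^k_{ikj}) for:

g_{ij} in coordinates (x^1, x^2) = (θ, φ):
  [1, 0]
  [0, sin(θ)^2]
Non-zero Christoffel symbols (Γ^k_{ij} = Γ^k_{ji}):
Γ^θ_{φ φ} = -sin(2*θ)/2
Γ^φ_{θ φ} = 1/tan(θ)
R^θ_{φ θ φ} = ∂_θ Γ^θ_{φ φ} - ∂_φ Γ^θ_{φ θ} + Γ^θ_{θ m} Γ^m_{φ φ} - Γ^θ_{φ m} Γ^m_{φ θ}
  = (-cos(2*θ)) - (0) + (0) - (-cos(θ)^2) = sin(θ)^2
R^φ_{φ φ φ} = 0 (a repeated index in an antisymmetric pair)
R_{φφ} = R^θ_{φ θ φ} + R^φ_{φ φ φ} = (sin(θ)^2) + (0) = sin(θ)^2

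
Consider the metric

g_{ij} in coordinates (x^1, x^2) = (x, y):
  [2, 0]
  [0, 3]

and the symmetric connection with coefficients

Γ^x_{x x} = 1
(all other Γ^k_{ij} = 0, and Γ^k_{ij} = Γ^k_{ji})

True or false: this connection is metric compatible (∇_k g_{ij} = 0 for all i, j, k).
Using ∇_k g_{ij} = ∂_k g_{ij} - Γ^m_{ki} g_{mj} - Γ^m_{kj} g_{im}:
∇_x g_{xx} = (0) - (2) - (2) = -4 ≠ 0
So the connection is not metric compatible (it is not the Levi-Civita connection).
False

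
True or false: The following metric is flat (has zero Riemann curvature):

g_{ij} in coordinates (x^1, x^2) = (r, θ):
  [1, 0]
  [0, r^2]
Non-zero Christoffel symbols:
Γ^r_{θ θ} = -r
Γ^θ_{r θ} = 1/r
Ricci tensor: R_{rr} = 0, R_{rθ} = 0, R_{θθ} = 0
All R_{ij} vanish; in 2 dimensions the Riemann tensor is fully determined by the Ricci tensor, so R^i_{jkl} = 0: the metric is flat (curvilinear coordinates on flat space).
True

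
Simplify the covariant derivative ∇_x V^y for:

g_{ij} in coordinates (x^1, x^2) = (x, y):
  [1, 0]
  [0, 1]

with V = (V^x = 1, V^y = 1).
All Christoffel symbols are zero.
∇_x V^y = ∂_x V^y + Γ^y_{x j} V^j
  = (0) + (0)(1) + (0)(1)
  = 0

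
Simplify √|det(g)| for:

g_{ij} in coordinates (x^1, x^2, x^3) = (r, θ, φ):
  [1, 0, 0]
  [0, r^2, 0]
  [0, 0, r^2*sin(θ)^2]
det(g) = r^4*sin(θ)^2
√|det(g)| = r^2*sin(θ) (taking 0 < θ < π so that |sin(θ)| = sin(θ))
Volume element: dV = r^2*sin(θ) dr dθ dφ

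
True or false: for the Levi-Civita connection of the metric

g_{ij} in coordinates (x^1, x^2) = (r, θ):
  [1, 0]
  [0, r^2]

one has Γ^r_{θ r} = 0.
Γ^r_{θ r} = (1/2) g^{rr} (∂_θ g_{rr} + ∂_r g_{rθ} - ∂_r g_{θr}) = (1/2)(1)((0) + (0) - (0)) = 0
This equals the proposed value 0.
True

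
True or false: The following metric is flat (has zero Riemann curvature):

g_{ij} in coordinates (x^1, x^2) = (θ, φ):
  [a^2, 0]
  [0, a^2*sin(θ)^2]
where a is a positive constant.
Non-zero Christoffel symbols:
Γ^θ_{φ φ} = -sin(2*θ)/2
Γ^φ_{θ φ} = 1/tan(θ)
Ricci tensor: R_{θθ} = 1, R_{θφ} = 0, R_{φφ} = sin(θ)^2
The Ricci tensor is non-zero, so the Riemann tensor is non-zero: not flat.
False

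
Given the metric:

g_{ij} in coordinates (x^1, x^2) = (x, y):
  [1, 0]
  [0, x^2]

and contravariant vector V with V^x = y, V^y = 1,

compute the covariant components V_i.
V_i = g_{ij} V^j:
V_x = (1)(y) + (0)(1) = y
V_y = (0)(y) + (x^2)(1) = x^2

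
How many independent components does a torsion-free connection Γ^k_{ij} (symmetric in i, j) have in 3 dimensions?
Γ^k_{ij} has n choices for the upper index and n(n+1)/2 independent symmetric lower index pairs.
Total = 3 × 3×4/2 = 3 × 6 = 18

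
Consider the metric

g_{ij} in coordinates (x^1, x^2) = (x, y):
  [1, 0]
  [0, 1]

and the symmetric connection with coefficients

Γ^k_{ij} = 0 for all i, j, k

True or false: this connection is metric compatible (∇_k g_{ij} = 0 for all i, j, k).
Using ∇_k g_{ij} = ∂_k g_{ij} - Γ^m_{ki} g_{mj} - Γ^m_{kj} g_{im}:
e.g. ∇_x g_{xy} = (0) - (0) - (0) = 0
Every component ∇_k g_{ij} vanishes: the connection is metric compatible.
True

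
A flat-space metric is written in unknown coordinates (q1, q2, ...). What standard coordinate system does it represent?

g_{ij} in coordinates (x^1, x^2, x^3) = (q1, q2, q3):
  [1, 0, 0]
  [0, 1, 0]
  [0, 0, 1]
All components are constant and the metric is the identity, i.e. orthonormal rectilinear coordinates.
Cartesian (3D) coordinates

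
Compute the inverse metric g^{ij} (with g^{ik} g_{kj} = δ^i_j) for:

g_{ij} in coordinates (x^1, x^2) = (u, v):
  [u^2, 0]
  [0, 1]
The metric is diagonal, so g^{ij} is diagonal with entries 1/g_{ii}: diag(1/(u^2), 1).
g^{ij}:
  [1/u^2, 0]
  [0, 1]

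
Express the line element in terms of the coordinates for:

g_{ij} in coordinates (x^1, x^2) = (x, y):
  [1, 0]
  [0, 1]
ds^2 = g_{ij} dx^i dx^j; only the non-zero components contribute.
ds^2 = dx^2 + dy^2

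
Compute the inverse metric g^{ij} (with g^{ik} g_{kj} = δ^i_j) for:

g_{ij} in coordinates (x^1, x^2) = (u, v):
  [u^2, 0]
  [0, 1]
The metric is diagonal, so g^{ij} is diagonal with entries 1/g_{ii}: diag(1/(u^2), 1).
g^{ij}:
  [1/u^2, 0]
  [0, 1]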